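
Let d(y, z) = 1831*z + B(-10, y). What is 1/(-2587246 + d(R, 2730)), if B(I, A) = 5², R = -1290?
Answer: 1/2411409 ≈ 4.1470e-7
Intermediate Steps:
B(I, A) = 25
d(y, z) = 25 + 1831*z (d(y, z) = 1831*z + 25 = 25 + 1831*z)
1/(-2587246 + d(R, 2730)) = 1/(-2587246 + (25 + 1831*2730)) = 1/(-2587246 + (25 + 4998630)) = 1/(-2587246 + 4998655) = 1/2411409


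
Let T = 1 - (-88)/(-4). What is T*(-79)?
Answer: 1659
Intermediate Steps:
T = -21 (T = 1 - (-88)*(-1)/4 = 1 - 8*11/4 = 1 - 22 = -21)
T*(-79) = -21*(-79) = 1659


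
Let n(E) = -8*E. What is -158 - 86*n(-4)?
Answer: -2910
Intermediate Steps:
-158 - 86*n(-4) = -158 - (-688)*(-4) = -158 - 86*32 = -158 - 2752 = -2910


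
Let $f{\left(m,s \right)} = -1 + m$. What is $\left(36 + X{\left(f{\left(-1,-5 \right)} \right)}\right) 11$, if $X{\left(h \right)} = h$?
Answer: $374$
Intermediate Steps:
$\left(36 + X{\left(f{\left(-1,-5 \right)} \right)}\right) 11 = \left(36 - 2\right) 11 = 34 \cdot 11 = 374$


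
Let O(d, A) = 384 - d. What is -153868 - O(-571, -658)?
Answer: -154823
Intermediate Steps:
-153868 - O(-571, -658) = -153868 - (384 - 1*(-571)) = -153868 - (384 + 571) = -153868 - 1*955 = -153868 - 955 = -154823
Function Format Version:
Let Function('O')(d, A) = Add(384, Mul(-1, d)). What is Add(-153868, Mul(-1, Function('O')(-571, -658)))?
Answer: -154823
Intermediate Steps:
Add(-153868, Mul(-1, Function('O')(-571, -658))) = Add(-153868, Mul(-1, Add(384, Mul(-1, -571)))) = Add(-153868, Mul(-1, Add(384, 571))) = Add(-153868, Mul(-1, 955)) = Add(-153868, -955) = -154823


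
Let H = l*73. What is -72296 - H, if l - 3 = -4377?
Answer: 247006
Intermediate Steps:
l = -4374 (l = 3 - 4377 = -4374)
H = -319302 (H = -4374*73 = -319302)
-72296 - H = -72296 - 1*(-319302) = -72296 + 319302 = 247006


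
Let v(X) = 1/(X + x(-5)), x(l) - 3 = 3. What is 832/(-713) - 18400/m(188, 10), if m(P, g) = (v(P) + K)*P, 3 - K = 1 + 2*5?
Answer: 575630896/51975561 ≈ 11.075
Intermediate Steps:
x(l) = 6 (x(l) = 3 + 3 = 6)
v(X) = 1/(6 + X) (v(X) = 1/(X + 6) = 1/(6 + X))
K = -8 (K = 3 - (1 + 2*5) = 3 - (1 + 10) = 3 - 1*11 = 3 - 11 = -8)
m(P, g) = P*(-8 + 1/(6 + P)) (m(P, g) = (1/(6 + P) - 8)*P = (-8 + 1/(6 + P))*P = P*(-8 + 1/(6 + P)))
832/(-713) - 18400/m(188, 10) = 832/(-713) - 18400*(-(6 + 188)/(188*(47 + 8*188))) = 832*(-1/713) - 18400*(-97/(94*(47 + 1504))) = -832/713 - 18400/((-1*188*1/194*1551)) = -832/713 - 18400/(-145794/97) = -832/713 - 18400*(-97/145794) = -832/713 + 892400/72897 = 575630896/51975561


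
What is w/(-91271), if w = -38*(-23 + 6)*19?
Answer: -12274/91271 ≈ -0.13448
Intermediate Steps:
w = 12274 (w = -38*(-17)*19 = 646*19 = 12274)
w/(-91271) = 12274/(-91271) = 12274*(-1/91271) = -12274/91271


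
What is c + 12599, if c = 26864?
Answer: 39463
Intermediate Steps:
c + 12599 = 26864 + 12599 = 39463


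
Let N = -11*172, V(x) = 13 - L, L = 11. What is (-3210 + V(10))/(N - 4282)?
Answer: 1604/3087 ≈ 0.51960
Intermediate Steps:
V(x) = 2 (V(x) = 13 - 1*11 = 13 - 11 = 2)
N = -1892
(-3210 + V(10))/(N - 4282) = (-3210 + 2)/(-1892 - 4282) = -3208/(-6174) = -3208*(-1/6174) = 1604/3087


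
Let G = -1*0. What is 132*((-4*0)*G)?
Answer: 0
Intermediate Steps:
G = 0
132*((-4*0)*G) = 132*(-4*0*0) = 132*(0*0) = 132*0 = 0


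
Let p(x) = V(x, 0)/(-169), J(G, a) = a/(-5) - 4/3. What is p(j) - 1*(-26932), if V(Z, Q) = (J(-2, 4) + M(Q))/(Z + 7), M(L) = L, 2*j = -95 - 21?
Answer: 3481903588/129285 ≈ 26932.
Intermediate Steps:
j = -58 (j = (-95 - 21)/2 = (1/2)*(-116) = -58)
J(G, a) = -4/3 - a/5 (J(G, a) = a*(-1/5) - 4*1/3 = -a/5 - 4/3 = -4/3 - a/5)
V(Z, Q) = (-32/15 + Q)/(7 + Z) (V(Z, Q) = ((-4/3 - 1/5*4) + Q)/(Z + 7) = ((-4/3 - 4/5) + Q)/(7 + Z) = (-32/15 + Q)/(7 + Z))
p(x) = 32/(2535*(7 + x)) (p(x) = ((-32/15 + 0)/(7 + x))/(-169) = (-32/15/(7 + x))*(-1/169) = -32/(15*(7 + x))*(-1/169) = 32/(2535*(7 + x)))
p(j) - 1*(-26932) = 32/(2535*(7 - 58)) - 1*(-26932) = (32/2535)/(-51) + 26932 = (32/2535)*(-1/51) + 26932 = -32/129285 + 26932 = 3481903588/129285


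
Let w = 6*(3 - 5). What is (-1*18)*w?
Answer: 216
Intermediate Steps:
w = -12 (w = 6*(-2) = -12)
(-1*18)*w = -1*18*(-12) = -18*(-12) = 216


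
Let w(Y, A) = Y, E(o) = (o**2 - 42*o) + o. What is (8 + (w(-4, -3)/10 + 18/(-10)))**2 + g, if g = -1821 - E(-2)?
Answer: -46834/25 ≈ -1873.4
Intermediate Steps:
E(o) = o**2 - 41*o
g = -1907 (g = -1821 - (-2)*(-41 - 2) = -1821 - (-2)*(-43) = -1821 - 1*86 = -1821 - 86 = -1907)
(8 + (w(-4, -3)/10 + 18/(-10)))**2 + g = (8 + (-4/10 + 18/(-10)))**2 - 1907 = (8 + (-4*1/10 + 18*(-1/10)))**2 - 1907 = (8 + (-2/5 - 9/5))**2 - 1907 = (8 - 11/5)**2 - 1907 = (29/5)**2 - 1907 = 841/25 - 1907 = -46834/25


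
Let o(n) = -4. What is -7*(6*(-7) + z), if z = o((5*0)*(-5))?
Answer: 322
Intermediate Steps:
z = -4
-7*(6*(-7) + z) = -7*(6*(-7) - 4) = -7*(-42 - 4) = -7*(-46) = 322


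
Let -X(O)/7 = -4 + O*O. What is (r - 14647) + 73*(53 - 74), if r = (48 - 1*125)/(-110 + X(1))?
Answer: -1439943/89 ≈ -16179.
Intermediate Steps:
X(O) = 28 - 7*O**2 (X(O) = -7*(-4 + O*O) = -7*(-4 + O**2) = 28 - 7*O**2)
r = 77/89 (r = (48 - 1*125)/(-110 + (28 - 7*1**2)) = (48 - 125)/(-110 + (28 - 7*1)) = -77/(-110 + (28 - 7)) = -77/(-110 + 21) = -77/(-89) = -1/89*(-77) = 77/89 ≈ 0.86517)
(r - 14647) + 73*(53 - 74) = (77/89 - 14647) + 73*(53 - 74) = -1303506/89 + 73*(-21) = -1303506/89 - 1533 = -1439943/89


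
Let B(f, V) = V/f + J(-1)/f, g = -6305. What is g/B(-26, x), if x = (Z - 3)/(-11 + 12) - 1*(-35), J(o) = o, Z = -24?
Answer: 163930/7 ≈ 23419.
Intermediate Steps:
x = 8 (x = (-24 - 3)/(-11 + 12) - 1*(-35) = -27/1 + 35 = -27*1 + 35 = -27 + 35 = 8)
B(f, V) = -1/f + V/f (B(f, V) = V/f - 1/f = -1/f + V/f)
g/B(-26, x) = -6305*(-26/(-1 + 8)) = -6305/((-1/26*7)) = -6305/(-7/26) = -6305*(-26/7) = 163930/7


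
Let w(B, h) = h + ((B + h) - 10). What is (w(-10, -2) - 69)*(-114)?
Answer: 10602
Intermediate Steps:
w(B, h) = -10 + B + 2*h (w(B, h) = h + (-10 + B + h) = -10 + B + 2*h)
(w(-10, -2) - 69)*(-114) = ((-10 - 10 + 2*(-2)) - 69)*(-114) = ((-10 - 10 - 4) - 69)*(-114) = (-24 - 69)*(-114) = -93*(-114) = 10602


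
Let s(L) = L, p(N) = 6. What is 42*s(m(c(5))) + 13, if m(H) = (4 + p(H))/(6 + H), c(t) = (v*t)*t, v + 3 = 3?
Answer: 83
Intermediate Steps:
v = 0 (v = -3 + 3 = 0)
c(t) = 0 (c(t) = (0*t)*t = 0*t = 0)
m(H) = 10/(6 + H) (m(H) = (4 + 6)/(6 + H) = 10/(6 + H))
42*s(m(c(5))) + 13 = 42*(10/(6 + 0)) + 13 = 42*(10/6) + 13 = 42*(10*(⅙)) + 13 = 42*(5/3) + 13 = 70 + 13 = 83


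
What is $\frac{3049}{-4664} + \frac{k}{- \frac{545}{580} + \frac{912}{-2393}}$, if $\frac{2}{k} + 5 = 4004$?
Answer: $- \frac{4472878773043}{6838120666344} \approx -0.65411$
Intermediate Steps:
$k = \frac{2}{3999}$ ($k = \frac{2}{-5 + 4004} = \frac{2}{3999} \approx 0.00050012$)
$\frac{3049}{-4664} + \frac{k}{- \frac{545}{580} + \frac{912}{-2393}} = \frac{3049}{-4664} + \frac{2}{3999 \left(- \frac{545}{580} + \frac{912}{-2393}\right)} = 3049 \left(- \frac{1}{4664}\right) + \frac{2}{3999 \left(\left(-545\right) \frac{1}{580} + 912 \left(- \frac{1}{2393}\right)\right)} = - \frac{3049}{4664} + \frac{2}{3999 \left(- \frac{109}{116} - \frac{912}{2393}\right)} = - \frac{3049}{4664} + \frac{2}{3999 \left(- \frac{366629}{277588}\right)} = - \frac{3049}{4664} + \frac{2}{3999} \left(- \frac{277588}{366629}\right) = - \frac{3049}{4664} - \frac{555176}{1466149371} = - \frac{4472878773043}{6838120666344}$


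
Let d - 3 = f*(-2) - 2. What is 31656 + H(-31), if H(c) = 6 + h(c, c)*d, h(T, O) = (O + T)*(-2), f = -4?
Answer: 32778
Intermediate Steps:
h(T, O) = -2*O - 2*T
d = 9 (d = 3 + (-4*(-2) - 2) = 3 + (8 - 2) = 3 + 6 = 9)
H(c) = 6 - 36*c (H(c) = 6 + (-2*c - 2*c)*9 = 6 - 4*c*9 = 6 - 36*c)
31656 + H(-31) = 31656 + (6 - 36*(-31)) = 31656 + (6 + 1116) = 31656 + 1122 = 32778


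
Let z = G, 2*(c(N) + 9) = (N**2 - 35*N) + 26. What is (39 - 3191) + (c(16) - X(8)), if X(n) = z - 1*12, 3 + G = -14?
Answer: -3271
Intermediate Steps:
G = -17 (G = -3 - 14 = -17)
c(N) = 4 + N**2/2 - 35*N/2 (c(N) = -9 + ((N**2 - 35*N) + 26)/2 = -9 + (26 + N**2 - 35*N)/2 = -9 + (13 + N**2/2 - 35*N/2) = 4 + N**2/2 - 35*N/2)
z = -17
X(n) = -29 (X(n) = -17 - 1*12 = -17 - 12 = -29)
(39 - 3191) + (c(16) - X(8)) = (39 - 3191) + ((4 + (1/2)*16**2 - 35/2*16) - 1*(-29)) = -3152 + ((4 + (1/2)*256 - 280) + 29) = -3152 + ((4 + 128 - 280) + 29) = -3152 + (-148 + 29) = -3152 - 119 = -3271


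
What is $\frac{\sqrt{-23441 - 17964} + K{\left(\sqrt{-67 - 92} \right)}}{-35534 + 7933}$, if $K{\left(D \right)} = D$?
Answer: $\frac{i \left(- \sqrt{159} - 91 \sqrt{5}\right)}{27601} \approx - 0.0078291 i$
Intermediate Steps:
$\frac{\sqrt{-23441 - 17964} + K{\left(\sqrt{-67 - 92} \right)}}{-35534 + 7933} = \frac{\sqrt{-23441 - 17964} + \sqrt{-67 - 92}}{-35534 + 7933} = \frac{\sqrt{-41405} + \sqrt{-159}}{-27601} = \left(91 i \sqrt{5} + i \sqrt{159}\right) \left(- \frac{1}{27601}\right) = \left(i \sqrt{159} + 91 i \sqrt{5}\right) \left(- \frac{1}{27601}\right) = - \frac{13 i \sqrt{5}}{3943} - \frac{i \sqrt{159}}{27601}$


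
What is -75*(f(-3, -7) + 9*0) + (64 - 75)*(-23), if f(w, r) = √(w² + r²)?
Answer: 253 - 75*√58 ≈ -318.18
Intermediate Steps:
f(w, r) = √(r² + w²)
-75*(f(-3, -7) + 9*0) + (64 - 75)*(-23) = -75*(√((-7)² + (-3)²) + 9*0) + (64 - 75)*(-23) = -75*(√(49 + 9) + 0) - 11*(-23) = -75*(√58 + 0) + 253 = -75*√58 + 253 = 253 - 75*√58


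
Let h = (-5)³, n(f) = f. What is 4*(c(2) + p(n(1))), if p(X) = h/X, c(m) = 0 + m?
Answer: -492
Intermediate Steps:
c(m) = m
h = -125
p(X) = -125/X
4*(c(2) + p(n(1))) = 4*(2 - 125/1) = 4*(2 - 125*1) = 4*(2 - 125) = 4*(-123) = -492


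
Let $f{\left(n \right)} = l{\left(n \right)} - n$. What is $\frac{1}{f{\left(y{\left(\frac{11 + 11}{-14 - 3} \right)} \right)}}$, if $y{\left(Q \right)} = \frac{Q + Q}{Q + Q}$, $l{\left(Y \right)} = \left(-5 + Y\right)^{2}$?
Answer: $\frac{1}{15} \approx 0.066667$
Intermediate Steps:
$y{\left(Q \right)} = 1$ ($y{\left(Q \right)} = \frac{2 Q}{2 Q} = 2 Q \frac{1}{2 Q} = 1$)
$f{\left(n \right)} = \left(-5 + n\right)^{2} - n$
$\frac{1}{f{\left(y{\left(\frac{11 + 11}{-14 - 3} \right)} \right)}} = \frac{1}{\left(-5 + 1\right)^{2} - 1} = \frac{1}{\left(-4\right)^{2} - 1} = \frac{1}{16 - 1} = \frac{1}{15}$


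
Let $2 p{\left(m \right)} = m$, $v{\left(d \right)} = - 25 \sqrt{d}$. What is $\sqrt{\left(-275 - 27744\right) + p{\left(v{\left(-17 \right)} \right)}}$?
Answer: $\frac{\sqrt{-112076 - 50 i \sqrt{17}}}{2} \approx 0.15395 - 167.39 i$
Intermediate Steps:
$p{\left(m \right)} = \frac{m}{2}$
$\sqrt{\left(-275 - 27744\right) + p{\left(v{\left(-17 \right)} \right)}} = \sqrt{\left(-275 - 27744\right) + \frac{\left(-25\right) \sqrt{-17}}{2}} = \sqrt{\left(-275 - 27744\right) + \frac{\left(-25\right) i \sqrt{17}}{2}} = \sqrt{-28019 + \frac{\left(-25\right) i \sqrt{17}}{2}} = \sqrt{-28019 - \frac{25 i \sqrt{17}}{2}}$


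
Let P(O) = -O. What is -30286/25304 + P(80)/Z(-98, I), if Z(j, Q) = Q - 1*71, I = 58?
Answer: 815301/164476 ≈ 4.9570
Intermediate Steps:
Z(j, Q) = -71 + Q (Z(j, Q) = Q - 71 = -71 + Q)
-30286/25304 + P(80)/Z(-98, I) = -30286/25304 + (-1*80)/(-71 + 58) = -30286*1/25304 - 80/(-13) = -15143/12652 - 80*(-1/13) = -15143/12652 + 80/13 = 815301/164476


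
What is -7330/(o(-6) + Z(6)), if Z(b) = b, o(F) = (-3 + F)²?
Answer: -7330/87 ≈ -84.253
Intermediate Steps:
-7330/(o(-6) + Z(6)) = -7330/((-3 - 6)² + 6) = -7330/((-9)² + 6) = -7330/(81 + 6) = -7330/(1*87) = -7330/87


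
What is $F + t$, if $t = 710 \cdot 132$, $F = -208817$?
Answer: $-115097$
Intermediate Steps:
$t = 93720$
$F + t = -208817 + 93720 = -115097$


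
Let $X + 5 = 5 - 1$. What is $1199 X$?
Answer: $-1199$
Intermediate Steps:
$X = -1$ ($X = -5 + \left(5 - 1\right) = -5 + 4 = -1$)
$1199 X = 1199 \left(-1\right) = -1199$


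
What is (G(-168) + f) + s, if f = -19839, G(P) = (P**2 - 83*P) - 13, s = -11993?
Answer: 10323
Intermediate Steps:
G(P) = -13 + P**2 - 83*P
(G(-168) + f) + s = ((-13 + (-168)**2 - 83*(-168)) - 19839) - 11993 = ((-13 + 28224 + 13944) - 19839) - 11993 = (42155 - 19839) - 11993 = 22316 - 11993 = 10323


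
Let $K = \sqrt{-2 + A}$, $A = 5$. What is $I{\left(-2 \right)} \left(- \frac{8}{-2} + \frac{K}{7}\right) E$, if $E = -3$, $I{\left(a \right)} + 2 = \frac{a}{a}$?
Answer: $12 + \frac{3 \sqrt{3}}{7} \approx 12.742$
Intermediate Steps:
$I{\left(a \right)} = -1$ ($I{\left(a \right)} = -2 + \frac{a}{a} = -2 + 1 = -1$)
$K = \sqrt{3}$ ($K = \sqrt{-2 + 5} = \sqrt{3} \approx 1.732$)
$I{\left(-2 \right)} \left(- \frac{8}{-2} + \frac{K}{7}\right) E = - (- \frac{8}{-2} + \frac{\sqrt{3}}{7}) \left(-3\right) = - (\left(-8\right) \left(- \frac{1}{2}\right) + \sqrt{3} \cdot \frac{1}{7}) \left(-3\right) = - (4 + \frac{\sqrt{3}}{7}) \left(-3\right) = \left(-4 - \frac{\sqrt{3}}{7}\right) \left(-3\right) = 12 + \frac{3 \sqrt{3}}{7}$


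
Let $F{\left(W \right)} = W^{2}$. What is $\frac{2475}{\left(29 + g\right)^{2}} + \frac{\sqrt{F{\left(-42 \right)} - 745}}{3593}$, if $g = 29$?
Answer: $\frac{2475}{3364} + \frac{\sqrt{1019}}{3593} \approx 0.74462$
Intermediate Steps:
$\frac{2475}{\left(29 + g\right)^{2}} + \frac{\sqrt{F{\left(-42 \right)} - 745}}{3593} = \frac{2475}{\left(29 + 29\right)^{2}} + \frac{\sqrt{\left(-42\right)^{2} - 745}}{3593} = \frac{2475}{58^{2}} + \sqrt{1764 - 745} \cdot \frac{1}{3593} = \frac{2475}{3364} + \sqrt{1019} \cdot \frac{1}{3593} = 2475 \cdot \frac{1}{3364} + \frac{\sqrt{1019}}{3593} = \frac{2475}{3364} + \frac{\sqrt{1019}}{3593}$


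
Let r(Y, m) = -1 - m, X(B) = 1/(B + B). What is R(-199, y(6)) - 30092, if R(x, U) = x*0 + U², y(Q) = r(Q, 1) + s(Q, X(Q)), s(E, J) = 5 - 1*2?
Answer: -30091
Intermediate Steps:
X(B) = 1/(2*B)
s(E, J) = 3 (s(E, J) = 5 - 2 = 3)
y(Q) = 1 (y(Q) = (-1 - 1*1) + 3 = (-1 - 1) + 3 = -2 + 3 = 1)
R(x, U) = U² (R(x, U) = 0 + U² = U²)
R(-199, y(6)) - 30092 = 1² - 30092 = 1 - 30092 = -30091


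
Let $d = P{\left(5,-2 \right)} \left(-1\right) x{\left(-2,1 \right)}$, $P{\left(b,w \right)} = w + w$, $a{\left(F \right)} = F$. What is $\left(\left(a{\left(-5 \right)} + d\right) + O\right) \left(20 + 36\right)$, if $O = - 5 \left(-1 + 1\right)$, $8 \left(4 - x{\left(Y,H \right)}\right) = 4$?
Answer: $504$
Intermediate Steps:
$P{\left(b,w \right)} = 2 w$
$x{\left(Y,H \right)} = \frac{7}{2}$ ($x{\left(Y,H \right)} = 4 - \frac{1}{2} = \frac{7}{2}$)
$d = 14$ ($d = 2 \left(-2\right) \left(-1\right) \frac{7}{2} = \left(-4\right) \left(-1\right) \frac{7}{2} = 4 \cdot \frac{7}{2} = 14$)
$O = 0$ ($O = \left(-5\right) 0 = 0$)
$\left(\left(a{\left(-5 \right)} + d\right) + O\right) \left(20 + 36\right) = \left(\left(-5 + 14\right) + 0\right) \left(20 + 36\right) = \left(9 + 0\right) 56 = 9 \cdot 56 = 504$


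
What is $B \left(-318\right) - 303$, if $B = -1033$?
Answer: $328191$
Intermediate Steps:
$B \left(-318\right) - 303 = \left(-1033\right) \left(-318\right) - 303 = 328494 - 303 = 328191$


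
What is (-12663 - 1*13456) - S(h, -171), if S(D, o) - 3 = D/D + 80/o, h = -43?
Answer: -4466953/171 ≈ -26123.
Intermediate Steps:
S(D, o) = 4 + 80/o (S(D, o) = 3 + (D/D + 80/o) = 3 + (1 + 80/o) = 4 + 80/o)
(-12663 - 1*13456) - S(h, -171) = (-12663 - 1*13456) - (4 + 80/(-171)) = (-12663 - 13456) - (4 + 80*(-1/171)) = -26119 - (4 - 80/171) = -26119 - 1*604/171 = -26119 - 604/171 = -4466953/171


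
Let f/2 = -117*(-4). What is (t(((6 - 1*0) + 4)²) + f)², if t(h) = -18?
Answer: 842724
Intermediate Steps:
f = 936 (f = 2*(-117*(-4)) = 2*468 = 936)
(t(((6 - 1*0) + 4)²) + f)² = (-18 + 936)² = 918² = 842724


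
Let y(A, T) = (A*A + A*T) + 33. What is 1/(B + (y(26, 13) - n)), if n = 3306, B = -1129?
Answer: -1/3388 ≈ -0.00029516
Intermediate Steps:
y(A, T) = 33 + A² + A*T (y(A, T) = (A² + A*T) + 33 = 33 + A² + A*T)
1/(B + (y(26, 13) - n)) = 1/(-1129 + ((33 + 26² + 26*13) - 1*3306)) = 1/(-1129 + ((33 + 676 + 338) - 3306)) = 1/(-1129 + (1047 - 3306)) = 1/(-1129 - 2259) = 1/(-3388) = -1/3388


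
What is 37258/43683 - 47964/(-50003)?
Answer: 3958223186/2184281049 ≈ 1.8121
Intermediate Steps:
37258/43683 - 47964/(-50003) = 37258*(1/43683) - 47964*(-1/50003) = 37258/43683 + 47964/50003 = 3958223186/2184281049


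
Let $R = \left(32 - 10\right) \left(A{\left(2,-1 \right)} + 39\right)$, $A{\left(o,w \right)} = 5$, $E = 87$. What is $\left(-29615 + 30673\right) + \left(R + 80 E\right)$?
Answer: $8986$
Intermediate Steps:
$R = 968$ ($R = \left(32 - 10\right) \left(5 + 39\right) = 22 \cdot 44 = 968$)
$\left(-29615 + 30673\right) + \left(R + 80 E\right) = \left(-29615 + 30673\right) + \left(968 + 80 \cdot 87\right) = 1058 + \left(968 + 6960\right) = 1058 + 7928 = 8986$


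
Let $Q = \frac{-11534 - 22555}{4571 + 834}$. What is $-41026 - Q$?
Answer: $- \frac{221711441}{5405} \approx -41020.0$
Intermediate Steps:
$Q = - \frac{34089}{5405} \approx -6.3069$
$-41026 - Q = -41026 - - \frac{34089}{5405} = -41026 + \frac{34089}{5405} = - \frac{221711441}{5405}$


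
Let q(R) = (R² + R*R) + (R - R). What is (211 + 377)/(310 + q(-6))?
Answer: 294/191 ≈ 1.5393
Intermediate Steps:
q(R) = 2*R² (q(R) = (R² + R²) + 0 = 2*R² + 0 = 2*R²)
(211 + 377)/(310 + q(-6)) = (211 + 377)/(310 + 2*(-6)²) = 588/(310 + 2*36) = 588/(310 + 72) = 588/382 = 588*(1/382) = 294/191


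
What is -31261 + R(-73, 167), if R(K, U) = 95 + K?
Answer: -31239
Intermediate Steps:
-31261 + R(-73, 167) = -31261 + (95 - 73) = -31261 + 22 = -31239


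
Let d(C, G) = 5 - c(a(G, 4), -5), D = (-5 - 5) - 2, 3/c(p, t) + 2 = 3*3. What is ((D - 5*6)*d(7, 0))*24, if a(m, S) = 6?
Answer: -4608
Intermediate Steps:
c(p, t) = 3/7 (c(p, t) = 3/(-2 + 3*3) = 3/(-2 + 9) = 3/7)
D = -12 (D = -10 - 2 = -12)
d(C, G) = 32/7 (d(C, G) = 5 - 1*3/7 = 5 - 3/7 = 32/7)
((D - 5*6)*d(7, 0))*24 = ((-12 - 5*6)*(32/7))*24 = ((-12 - 30)*(32/7))*24 = -42*32/7*24 = -192*24 = -4608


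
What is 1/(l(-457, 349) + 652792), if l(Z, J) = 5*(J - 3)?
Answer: 1/654522 ≈ 1.5278e-6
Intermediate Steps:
l(Z, J) = -15 + 5*J (l(Z, J) = 5*(-3 + J) = -15 + 5*J)
1/(l(-457, 349) + 652792) = 1/((-15 + 5*349) + 652792) = 1/((-15 + 1745) + 652792) = 1/(1730 + 652792) = 1/654522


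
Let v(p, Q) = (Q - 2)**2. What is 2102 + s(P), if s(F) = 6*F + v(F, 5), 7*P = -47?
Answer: 14495/7 ≈ 2070.7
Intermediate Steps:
P = -47/7 (P = (1/7)*(-47) = -47/7 ≈ -6.7143)
v(p, Q) = (-2 + Q)**2
s(F) = 9 + 6*F (s(F) = 6*F + (-2 + 5)**2 = 6*F + 3**2 = 6*F + 9 = 9 + 6*F)
2102 + s(P) = 2102 + (9 + 6*(-47/7)) = 2102 + (9 - 282/7) = 2102 - 219/7 = 14495/7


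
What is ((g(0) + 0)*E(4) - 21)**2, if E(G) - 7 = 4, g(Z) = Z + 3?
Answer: 144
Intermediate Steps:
g(Z) = 3 + Z
E(G) = 11 (E(G) = 7 + 4 = 11)
((g(0) + 0)*E(4) - 21)**2 = (((3 + 0) + 0)*11 - 21)**2 = ((3 + 0)*11 - 21)**2 = (3*11 - 21)**2 = (33 - 21)**2 = 12**2 = 144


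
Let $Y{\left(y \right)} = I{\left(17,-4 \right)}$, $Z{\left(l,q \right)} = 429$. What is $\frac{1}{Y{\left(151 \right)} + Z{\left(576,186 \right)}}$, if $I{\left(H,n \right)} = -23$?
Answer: $\frac{1}{406} \approx 0.0024631$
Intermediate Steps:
$Y{\left(y \right)} = -23$
$\frac{1}{Y{\left(151 \right)} + Z{\left(576,186 \right)}} = \frac{1}{-23 + 429} = \frac{1}{406}$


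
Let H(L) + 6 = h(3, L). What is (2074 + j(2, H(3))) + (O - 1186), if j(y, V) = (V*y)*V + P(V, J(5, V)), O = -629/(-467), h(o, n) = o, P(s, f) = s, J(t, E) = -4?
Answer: 422330/467 ≈ 904.35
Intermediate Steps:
O = 629/467 (O = -629*(-1/467) = 629/467 ≈ 1.3469)
H(L) = -3 (H(L) = -6 + 3 = -3)
j(y, V) = V + y*V² (j(y, V) = (V*y)*V + V = y*V² + V = V + y*V²)
(2074 + j(2, H(3))) + (O - 1186) = (2074 - 3*(1 - 3*2)) + (629/467 - 1186) = (2074 - 3*(1 - 6)) - 553233/467 = (2074 - 3*(-5)) - 553233/467 = (2074 + 15) - 553233/467 = 2089 - 553233/467 = 422330/467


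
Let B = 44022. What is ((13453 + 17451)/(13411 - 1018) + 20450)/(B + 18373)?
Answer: 253467754/773261235 ≈ 0.32779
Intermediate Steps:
((13453 + 17451)/(13411 - 1018) + 20450)/(B + 18373) = ((13453 + 17451)/(13411 - 1018) + 20450)/(44022 + 18373) = (30904/12393 + 20450)/62395 = (30904*(1/12393) + 20450)*(1/62395) = (30904/12393 + 20450)*(1/62395) = (253467754/12393)*(1/62395) = 253467754/773261235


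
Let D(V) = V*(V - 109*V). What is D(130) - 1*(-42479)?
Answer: -1782721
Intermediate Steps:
D(V) = -108*V² (D(V) = V*(-108*V) = -108*V²)
D(130) - 1*(-42479) = -108*130² - 1*(-42479) = -108*16900 + 42479 = -1825200 + 42479 = -1782721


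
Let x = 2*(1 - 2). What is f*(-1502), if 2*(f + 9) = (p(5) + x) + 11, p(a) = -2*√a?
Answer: 6759 + 1502*√5 ≈ 10118.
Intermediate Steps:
x = -2 (x = 2*(-1) = -2)
f = -9/2 - √5 (f = -9 + ((-2*√5 - 2) + 11)/2 = -9 + ((-2 - 2*√5) + 11)/2 = -9 + (9 - 2*√5)/2 = -9 + (9/2 - √5) = -9/2 - √5 ≈ -6.7361)
f*(-1502) = (-9/2 - √5)*(-1502) = 6759 + 1502*√5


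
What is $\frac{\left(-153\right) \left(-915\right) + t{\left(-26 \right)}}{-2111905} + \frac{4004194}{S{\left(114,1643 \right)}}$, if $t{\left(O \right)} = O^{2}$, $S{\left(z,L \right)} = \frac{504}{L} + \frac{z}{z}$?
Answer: $\frac{13893991950462873}{4534260035} \approx 3.0642 \cdot 10^{6}$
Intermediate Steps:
$S{\left(z,L \right)} = 1 + \frac{504}{L}$ ($S{\left(z,L \right)} = \frac{504}{L} + 1 = 1 + \frac{504}{L}$)
$\frac{\left(-153\right) \left(-915\right) + t{\left(-26 \right)}}{-2111905} + \frac{4004194}{S{\left(114,1643 \right)}} = \frac{\left(-153\right) \left(-915\right) + \left(-26\right)^{2}}{-2111905} + \frac{4004194}{\frac{1}{1643} \left(504 + 1643\right)} = \left(139995 + 676\right) \left(- \frac{1}{2111905}\right) + \frac{4004194}{\frac{1}{1643} \cdot 2147} = 140671 \left(- \frac{1}{2111905}\right) + \frac{4004194}{\frac{2147}{1643}} = - \frac{140671}{2111905} + 4004194 \cdot \frac{1643}{2147} = - \frac{140671}{2111905} + \frac{6578890742}{2147} = \frac{13893991950462873}{4534260035}$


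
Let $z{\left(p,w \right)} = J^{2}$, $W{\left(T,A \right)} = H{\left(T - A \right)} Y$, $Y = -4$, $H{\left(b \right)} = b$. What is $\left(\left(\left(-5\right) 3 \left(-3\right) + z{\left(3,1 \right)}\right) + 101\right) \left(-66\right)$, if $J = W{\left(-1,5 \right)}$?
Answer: $-47652$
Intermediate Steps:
$W{\left(T,A \right)} = - 4 T + 4 A$ ($W{\left(T,A \right)} = \left(T - A\right) \left(-4\right) = - 4 T + 4 A$)
$J = 24$ ($J = \left(-4\right) \left(-1\right) + 4 \cdot 5 = 4 + 20 = 24$)
$z{\left(p,w \right)} = 576$ ($z{\left(p,w \right)} = 24^{2} = 576$)
$\left(\left(\left(-5\right) 3 \left(-3\right) + z{\left(3,1 \right)}\right) + 101\right) \left(-66\right) = \left(\left(\left(-5\right) 3 \left(-3\right) + 576\right) + 101\right) \left(-66\right) = \left(\left(\left(-15\right) \left(-3\right) + 576\right) + 101\right) \left(-66\right) = \left(\left(45 + 576\right) + 101\right) \left(-66\right) = \left(621 + 101\right) \left(-66\right) = 722 \left(-66\right) = -47652$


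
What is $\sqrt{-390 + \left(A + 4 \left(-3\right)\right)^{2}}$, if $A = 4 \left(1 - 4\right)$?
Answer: $\sqrt{186} \approx 13.638$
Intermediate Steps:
$A = -12$ ($A = 4 \left(-3\right) = -12$)
$\sqrt{-390 + \left(A + 4 \left(-3\right)\right)^{2}} = \sqrt{-390 + \left(-12 + 4 \left(-3\right)\right)^{2}} = \sqrt{-390 + \left(-12 - 12\right)^{2}} = \sqrt{-390 + \left(-24\right)^{2}} = \sqrt{-390 + 576} = \sqrt{186}$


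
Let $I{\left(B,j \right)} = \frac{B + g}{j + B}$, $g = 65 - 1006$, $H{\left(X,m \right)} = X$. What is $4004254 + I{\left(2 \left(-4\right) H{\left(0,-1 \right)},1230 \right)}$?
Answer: $\frac{4925231479}{1230} \approx 4.0043 \cdot 10^{6}$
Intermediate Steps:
$g = -941$ ($g = 65 - 1006 = -941$)
$I{\left(B,j \right)} = \frac{-941 + B}{B + j}$ ($I{\left(B,j \right)} = \frac{B - 941}{j + B} = \frac{-941 + B}{B + j}$)
$4004254 + I{\left(2 \left(-4\right) H{\left(0,-1 \right)},1230 \right)} = 4004254 + \frac{-941 + 2 \left(-4\right) 0}{2 \left(-4\right) 0 + 1230} = 4004254 + \frac{-941 - 0}{\left(-8\right) 0 + 1230} = 4004254 + \frac{-941 + 0}{0 + 1230} = 4004254 + \frac{1}{1230} \left(-941\right) = 4004254 - \frac{941}{1230} = \frac{4925231479}{1230}$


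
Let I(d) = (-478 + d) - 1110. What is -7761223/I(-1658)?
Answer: 7761223/3246 ≈ 2391.0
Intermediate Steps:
I(d) = -1588 + d
-7761223/I(-1658) = -7761223/(-1588 - 1658) = -7761223/(-3246) = -7761223*(-1/3246) = 7761223/3246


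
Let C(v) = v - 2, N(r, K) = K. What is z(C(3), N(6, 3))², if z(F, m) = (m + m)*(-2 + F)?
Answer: 36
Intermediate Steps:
C(v) = -2 + v
z(F, m) = 2*m*(-2 + F) (z(F, m) = (2*m)*(-2 + F) = 2*m*(-2 + F))
z(C(3), N(6, 3))² = (2*3*(-2 + (-2 + 3)))² = (2*3*(-2 + 1))² = (2*3*(-1))² = (-6)² = 36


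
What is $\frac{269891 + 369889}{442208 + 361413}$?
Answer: $\frac{639780}{803621} \approx 0.79612$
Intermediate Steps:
$\frac{269891 + 369889}{442208 + 361413} = \frac{639780}{803621}$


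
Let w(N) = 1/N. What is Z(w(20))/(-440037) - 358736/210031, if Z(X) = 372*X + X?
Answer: -3157220606203/1848428222940 ≈ -1.7081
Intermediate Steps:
Z(X) = 373*X
Z(w(20))/(-440037) - 358736/210031 = (373/20)/(-440037) - 358736/210031 = (373*(1/20))*(-1/440037) - 358736*1/210031 = (373/20)*(-1/440037) - 358736/210031 = -373/8800740 - 358736/210031 = -3157220606203/1848428222940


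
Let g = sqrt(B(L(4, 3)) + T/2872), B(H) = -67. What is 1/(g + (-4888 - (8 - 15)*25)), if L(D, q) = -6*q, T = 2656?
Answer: -563989/2658088064 - I*sqrt(8515839)/7974264192 ≈ -0.00021218 - 3.6595e-7*I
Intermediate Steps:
g = I*sqrt(8515839)/359 (g = sqrt(-67 + 2656/2872) = sqrt(-67 + 2656*(1/2872)) = sqrt(-67 + 332/359) = sqrt(-23721/359) = I*sqrt(8515839)/359 ≈ 8.1287*I)
1/(g + (-4888 - (8 - 15)*25)) = 1/(I*sqrt(8515839)/359 + (-4888 - (8 - 15)*25)) = 1/(I*sqrt(8515839)/359 + (-4888 - (-7)*25)) = 1/(I*sqrt(8515839)/359 + (-4888 - 1*(-175))) = 1/(I*sqrt(8515839)/359 + (-4888 + 175)) = 1/(I*sqrt(8515839)/359 - 4713) = 1/(-4713 + I*sqrt(8515839)/359)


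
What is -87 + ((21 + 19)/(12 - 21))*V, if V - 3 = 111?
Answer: -1781/3 ≈ -593.67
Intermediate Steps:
V = 114 (V = 3 + 111 = 114)
-87 + ((21 + 19)/(12 - 21))*V = -87 + ((21 + 19)/(12 - 21))*114 = -87 + (40/(-9))*114 = -87 + (40*(-⅑))*114 = -87 - 40/9*114 = -87 - 1520/3 = -1781/3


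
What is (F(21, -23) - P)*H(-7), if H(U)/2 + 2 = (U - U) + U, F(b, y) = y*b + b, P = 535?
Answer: 17946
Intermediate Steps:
F(b, y) = b + b*y (F(b, y) = b*y + b = b + b*y)
H(U) = -4 + 2*U (H(U) = -4 + 2*((U - U) + U) = -4 + 2*(0 + U) = -4 + 2*U)
(F(21, -23) - P)*H(-7) = (21*(1 - 23) - 1*535)*(-4 + 2*(-7)) = (21*(-22) - 535)*(-4 - 14) = (-462 - 535)*(-18) = -997*(-18) = 17946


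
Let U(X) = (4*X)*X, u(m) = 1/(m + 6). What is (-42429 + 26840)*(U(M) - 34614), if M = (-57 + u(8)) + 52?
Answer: 3766580775/7 ≈ 5.3808e+8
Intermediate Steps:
u(m) = 1/(6 + m)
M = -69/14 (M = (-57 + 1/(6 + 8)) + 52 = (-57 + 1/14) + 52 = -797/14 + 52 = -69/14 ≈ -4.9286)
U(X) = 4*X**2
(-42429 + 26840)*(U(M) - 34614) = (-42429 + 26840)*(4*(-69/14)**2 - 34614) = -15589*(4*(4761/196) - 34614) = -15589*(4761/49 - 34614) = -15589*(-1691325/49) = 3766580775/7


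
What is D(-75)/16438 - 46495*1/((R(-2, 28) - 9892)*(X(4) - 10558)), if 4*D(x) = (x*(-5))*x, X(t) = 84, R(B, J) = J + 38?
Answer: -42611948555/99515191736 ≈ -0.42820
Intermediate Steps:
R(B, J) = 38 + J
D(x) = -5*x²/4 (D(x) = ((x*(-5))*x)/4 = ((-5*x)*x)/4 = (-5*x²)/4 = -5*x²/4)
D(-75)/16438 - 46495*1/((R(-2, 28) - 9892)*(X(4) - 10558)) = -5/4*(-75)²/16438 - 46495*1/((84 - 10558)*((38 + 28) - 9892)) = -5/4*5625*(1/16438) - 46495*(-1/(10474*(66 - 9892))) = -28125/4*1/16438 - 46495/((-9826*(-10474))) = -28125/65752 - 46495/102917524 = -28125/65752 - 46495*1/102917524 = -28125/65752 - 2735/6053972 = -42611948555/99515191736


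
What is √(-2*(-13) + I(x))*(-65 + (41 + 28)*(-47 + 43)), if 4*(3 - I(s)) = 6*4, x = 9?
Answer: -341*√23 ≈ -1635.4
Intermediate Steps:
I(s) = -3 (I(s) = 3 - 3*4/2 = 3 - ¼*24 = 3 - 6 = -3)
√(-2*(-13) + I(x))*(-65 + (41 + 28)*(-47 + 43)) = √(-2*(-13) - 3)*(-65 + (41 + 28)*(-47 + 43)) = √(26 - 3)*(-65 + 69*(-4)) = √23*(-65 - 276) = √23*(-341) = -341*√23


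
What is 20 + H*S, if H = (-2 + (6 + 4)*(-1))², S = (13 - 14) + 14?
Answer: 1892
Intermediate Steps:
S = 13 (S = -1 + 14 = 13)
H = 144 (H = (-2 + 10*(-1))² = (-2 - 10)² = (-12)² = 144)
20 + H*S = 20 + 144*13 = 20 + 1872 = 1892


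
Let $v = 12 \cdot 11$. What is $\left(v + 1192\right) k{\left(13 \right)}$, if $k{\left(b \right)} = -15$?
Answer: $-19860$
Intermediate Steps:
$v = 132$
$\left(v + 1192\right) k{\left(13 \right)} = \left(132 + 1192\right) \left(-15\right) = 1324 \left(-15\right) = -19860$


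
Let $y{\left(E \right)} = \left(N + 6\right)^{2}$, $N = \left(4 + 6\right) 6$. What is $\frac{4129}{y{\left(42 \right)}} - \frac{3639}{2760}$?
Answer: $- \frac{371287}{1001880} \approx -0.37059$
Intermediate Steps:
$N = 60$ ($N = 10 \cdot 6 = 60$)
$y{\left(E \right)} = 4356$ ($y{\left(E \right)} = \left(60 + 6\right)^{2} = 66^{2} = 4356$)
$\frac{4129}{y{\left(42 \right)}} - \frac{3639}{2760} = \frac{4129}{4356} - \frac{3639}{2760} = 4129 \cdot \frac{1}{4356} - \frac{1213}{920} = \frac{4129}{4356} - \frac{1213}{920} = - \frac{371287}{1001880}$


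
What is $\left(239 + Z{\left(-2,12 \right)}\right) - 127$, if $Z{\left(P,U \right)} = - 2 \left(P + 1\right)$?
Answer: $114$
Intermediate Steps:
$Z{\left(P,U \right)} = -2 - 2 P$ ($Z{\left(P,U \right)} = - 2 \left(1 + P\right) = -2 - 2 P$)
$\left(239 + Z{\left(-2,12 \right)}\right) - 127 = \left(239 - -2\right) - 127 = \left(239 + \left(-2 + 4\right)\right) - 127 = \left(239 + 2\right) - 127 = 241 - 127 = 114$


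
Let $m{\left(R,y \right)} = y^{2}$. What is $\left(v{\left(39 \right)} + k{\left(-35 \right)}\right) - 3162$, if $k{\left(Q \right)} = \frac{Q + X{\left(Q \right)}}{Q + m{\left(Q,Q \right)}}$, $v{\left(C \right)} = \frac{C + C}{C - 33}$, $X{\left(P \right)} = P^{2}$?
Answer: $-3148$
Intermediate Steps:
$v{\left(C \right)} = \frac{2 C}{-33 + C}$
$k{\left(Q \right)} = 1$ ($k{\left(Q \right)} = \frac{Q + Q^{2}}{Q + Q^{2}} = 1$)
$\left(v{\left(39 \right)} + k{\left(-35 \right)}\right) - 3162 = \left(2 \cdot 39 \frac{1}{-33 + 39} + 1\right) - 3162 = \left(2 \cdot 39 \cdot \frac{1}{6} + 1\right) - 3162 = \left(13 + 1\right) - 3162 = 14 - 3162 = -3148$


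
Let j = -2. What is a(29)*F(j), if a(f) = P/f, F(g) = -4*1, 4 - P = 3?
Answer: -4/29 ≈ -0.13793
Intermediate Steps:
P = 1 (P = 4 - 1*3 = 4 - 3 = 1)
F(g) = -4
a(f) = 1/f
a(29)*F(j) = -4/29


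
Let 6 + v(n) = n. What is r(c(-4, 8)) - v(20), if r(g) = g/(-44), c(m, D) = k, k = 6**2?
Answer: -163/11 ≈ -14.818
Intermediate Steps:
v(n) = -6 + n
k = 36
c(m, D) = 36
r(g) = -g/44 (r(g) = g*(-1/44) = -g/44)
r(c(-4, 8)) - v(20) = -1/44*36 - (-6 + 20) = -9/11 - 1*14 = -9/11 - 14 = -163/11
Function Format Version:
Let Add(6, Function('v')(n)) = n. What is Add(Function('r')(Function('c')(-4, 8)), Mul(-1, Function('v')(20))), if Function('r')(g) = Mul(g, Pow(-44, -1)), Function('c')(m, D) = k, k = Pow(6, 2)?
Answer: Rational(-163, 11) ≈ -14.818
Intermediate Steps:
Function('v')(n) = Add(-6, n)
k = 36
Function('c')(m, D) = 36
Function('r')(g) = Mul(Rational(-1, 44), g) (Function('r')(g) = Mul(g, Rational(-1, 44)) = Mul(Rational(-1, 44), g))
Add(Function('r')(Function('c')(-4, 8)), Mul(-1, Function('v')(20))) = Add(Mul(Rational(-1, 44), 36), Mul(-1, Add(-6, 20))) = Add(Rational(-9, 11), Mul(-1, 14)) = Add(Rational(-9, 11), -14) = Rational(-163, 11)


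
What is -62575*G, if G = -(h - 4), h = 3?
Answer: -62575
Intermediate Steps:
G = 1 (G = -(3 - 4) = -1*(-1) = 1)
-62575*G = -62575*1 = -62575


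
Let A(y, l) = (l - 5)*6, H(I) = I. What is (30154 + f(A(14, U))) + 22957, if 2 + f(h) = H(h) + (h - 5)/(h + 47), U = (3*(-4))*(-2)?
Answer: 8569012/161 ≈ 53224.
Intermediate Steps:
U = 24 (U = -12*(-2) = 24)
A(y, l) = -30 + 6*l (A(y, l) = (-5 + l)*6 = -30 + 6*l)
f(h) = -2 + h + (-5 + h)/(47 + h) (f(h) = -2 + (h + (h - 5)/(h + 47)) = -2 + (h + (-5 + h)/(47 + h)) = -2 + h + (-5 + h)/(47 + h))
(30154 + f(A(14, U))) + 22957 = (30154 + (-99 + (-30 + 6*24)**2 + 46*(-30 + 6*24))/(47 + (-30 + 6*24))) + 22957 = (30154 + (-99 + (-30 + 144)**2 + 46*(-30 + 144))/(47 + (-30 + 144))) + 22957 = (30154 + (-99 + 114**2 + 46*114)/(47 + 114)) + 22957 = (30154 + (-99 + 12996 + 5244)/161) + 22957 = (30154 + (1/161)*18141) + 22957 = (30154 + 18141/161) + 22957 = 4872935/161 + 22957 = 8569012/161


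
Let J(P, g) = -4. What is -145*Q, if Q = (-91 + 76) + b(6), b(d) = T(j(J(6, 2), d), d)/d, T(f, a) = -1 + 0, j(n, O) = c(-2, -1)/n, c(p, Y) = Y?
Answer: 13195/6 ≈ 2199.2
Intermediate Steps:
j(n, O) = -1/n
T(f, a) = -1
b(d) = -1/d
Q = -91/6 (Q = (-91 + 76) - 1/6 = -15 - 1*⅙ = -15 - ⅙ = -91/6 ≈ -15.167)
-145*Q = -145*(-91/6) = 13195/6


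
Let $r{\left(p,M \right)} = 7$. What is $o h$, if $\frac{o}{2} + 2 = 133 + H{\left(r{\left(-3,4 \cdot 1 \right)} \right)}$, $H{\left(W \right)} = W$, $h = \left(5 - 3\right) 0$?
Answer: $0$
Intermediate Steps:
$h = 0$ ($h = 2 \cdot 0 = 0$)
$o = 276$ ($o = -4 + 2 \left(133 + 7\right) = -4 + 2 \cdot 140 = -4 + 280 = 276$)
$o h = 276 \cdot 0 = 0$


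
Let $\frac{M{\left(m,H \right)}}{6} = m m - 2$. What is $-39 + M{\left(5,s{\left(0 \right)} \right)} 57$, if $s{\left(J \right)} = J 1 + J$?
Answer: $7827$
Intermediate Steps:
$s{\left(J \right)} = 2 J$ ($s{\left(J \right)} = J + J = 2 J$)
$M{\left(m,H \right)} = -12 + 6 m^{2}$ ($M{\left(m,H \right)} = 6 \left(m m - 2\right) = 6 \left(m^{2} - 2\right) = 6 \left(-2 + m^{2}\right) = -12 + 6 m^{2}$)
$-39 + M{\left(5,s{\left(0 \right)} \right)} 57 = -39 + \left(-12 + 6 \cdot 5^{2}\right) 57 = -39 + \left(-12 + 6 \cdot 25\right) 57 = -39 + \left(-12 + 150\right) 57 = -39 + 138 \cdot 57 = -39 + 7866 = 7827$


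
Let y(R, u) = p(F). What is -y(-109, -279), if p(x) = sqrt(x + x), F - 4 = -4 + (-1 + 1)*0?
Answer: 0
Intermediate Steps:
F = 0 (F = 4 + (-4 + (-1 + 1)*0) = 4 + (-4 + 0*0) = 4 + (-4 + 0) = 4 - 4 = 0)
p(x) = sqrt(2)*sqrt(x) (p(x) = sqrt(2*x) = sqrt(2)*sqrt(x))
y(R, u) = 0 (y(R, u) = sqrt(2)*sqrt(0) = sqrt(2)*0 = 0)
-y(-109, -279) = -1*0 = 0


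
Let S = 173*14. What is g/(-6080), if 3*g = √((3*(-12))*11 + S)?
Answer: -√2026/18240 ≈ -0.0024677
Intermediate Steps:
S = 2422
g = √2026/3 (g = √((3*(-12))*11 + 2422)/3 = √(-36*11 + 2422)/3 = √(-396 + 2422)/3 = √2026/3 ≈ 15.004)
g/(-6080) = (√2026/3)/(-6080) = (√2026/3)*(-1/6080) = -√2026/18240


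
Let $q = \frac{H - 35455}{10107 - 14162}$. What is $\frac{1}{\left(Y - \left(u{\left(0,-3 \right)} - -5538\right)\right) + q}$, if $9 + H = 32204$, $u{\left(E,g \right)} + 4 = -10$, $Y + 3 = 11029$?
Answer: $\frac{811}{4462774} \approx 0.00018173$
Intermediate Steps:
$Y = 11026$ ($Y = -3 + 11029 = 11026$)
$u{\left(E,g \right)} = -14$ ($u{\left(E,g \right)} = -4 - 10 = -14$)
$H = 32195$ ($H = -9 + 32204 = 32195$)
$q = \frac{652}{811}$ ($q = \frac{32195 - 35455}{10107 - 14162} = - \frac{3260}{-4055} = \left(-3260\right) \left(- \frac{1}{4055}\right) = \frac{652}{811} \approx 0.80395$)
$\frac{1}{\left(Y - \left(u{\left(0,-3 \right)} - -5538\right)\right) + q} = \frac{1}{\left(11026 - \left(-14 - -5538\right)\right) + \frac{652}{811}} = \frac{1}{\left(11026 - \left(-14 + 5538\right)\right) + \frac{652}{811}} = \frac{1}{\left(11026 - 5524\right) + \frac{652}{811}} = \frac{1}{5502 + \frac{652}{811}} = \frac{1}{\frac{4462774}{811}} = \frac{811}{4462774}$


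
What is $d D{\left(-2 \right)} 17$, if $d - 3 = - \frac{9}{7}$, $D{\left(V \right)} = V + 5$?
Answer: $\frac{612}{7} \approx 87.429$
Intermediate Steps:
$D{\left(V \right)} = 5 + V$
$d = \frac{12}{7}$ ($d = 3 - \frac{9}{7} = \frac{12}{7} \approx 1.7143$)
$d D{\left(-2 \right)} 17 = \frac{12 \left(5 - 2\right)}{7} \cdot 17 = \frac{12}{7} \cdot 3 \cdot 17 = \frac{36}{7} \cdot 17 = \frac{612}{7}$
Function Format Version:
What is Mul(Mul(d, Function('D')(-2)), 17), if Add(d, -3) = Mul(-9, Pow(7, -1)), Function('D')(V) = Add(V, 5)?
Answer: Rational(612, 7) ≈ 87.429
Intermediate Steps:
Function('D')(V) = Add(5, V)
d = Rational(12, 7) (d = Add(3, Mul(-9, Pow(7, -1))) = Add(3, Mul(-9, Rational(1, 7))) = Add(3, Rational(-9, 7)) = Rational(12, 7) ≈ 1.7143)
Mul(Mul(d, Function('D')(-2)), 17) = Mul(Mul(Rational(12, 7), Add(5, -2)), 17) = Mul(Mul(Rational(12, 7), 3), 17) = Mul(Rational(36, 7), 17) = Rational(612, 7)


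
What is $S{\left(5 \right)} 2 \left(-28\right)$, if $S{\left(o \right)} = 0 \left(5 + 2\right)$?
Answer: $0$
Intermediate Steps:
$S{\left(o \right)} = 0$ ($S{\left(o \right)} = 0 \cdot 7 = 0$)
$S{\left(5 \right)} 2 \left(-28\right) = 0 \cdot 2 \left(-28\right) = 0 \left(-28\right) = 0$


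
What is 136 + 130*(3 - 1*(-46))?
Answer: 6506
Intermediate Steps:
136 + 130*(3 - 1*(-46)) = 136 + 130*(3 + 46) = 136 + 130*49 = 136 + 6370 = 6506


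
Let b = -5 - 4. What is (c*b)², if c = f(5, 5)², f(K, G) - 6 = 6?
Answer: 1679616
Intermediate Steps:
f(K, G) = 12 (f(K, G) = 6 + 6 = 12)
b = -9
c = 144 (c = 12² = 144)
(c*b)² = (144*(-9))² = (-1296)² = 1679616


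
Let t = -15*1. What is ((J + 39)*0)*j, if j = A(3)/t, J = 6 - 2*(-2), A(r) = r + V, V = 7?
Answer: 0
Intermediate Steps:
A(r) = 7 + r (A(r) = r + 7 = 7 + r)
t = -15
J = 10 (J = 6 + 4 = 10)
j = -⅔ (j = (7 + 3)/(-15) = 10*(-1/15) = -⅔ ≈ -0.66667)
((J + 39)*0)*j = ((10 + 39)*0)*(-⅔) = (49*0)*(-⅔) = 0*(-⅔) = 0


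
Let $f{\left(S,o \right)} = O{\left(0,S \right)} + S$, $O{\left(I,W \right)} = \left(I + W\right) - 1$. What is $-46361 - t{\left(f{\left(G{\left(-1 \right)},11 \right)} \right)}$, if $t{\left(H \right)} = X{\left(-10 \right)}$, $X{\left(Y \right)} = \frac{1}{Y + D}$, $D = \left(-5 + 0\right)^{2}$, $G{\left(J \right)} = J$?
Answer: $- \frac{695416}{15} \approx -46361.0$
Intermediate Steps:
$O{\left(I,W \right)} = -1 + I + W$
$D = 25$ ($D = \left(-5\right)^{2} = 25$)
$X{\left(Y \right)} = \frac{1}{25 + Y}$ ($X{\left(Y \right)} = \frac{1}{Y + 25} = \frac{1}{25 + Y}$)
$f{\left(S,o \right)} = -1 + 2 S$ ($f{\left(S,o \right)} = \left(-1 + 0 + S\right) + S = \left(-1 + S\right) + S = -1 + 2 S$)
$t{\left(H \right)} = \frac{1}{15}$ ($t{\left(H \right)} = \frac{1}{25 - 10} = \frac{1}{15}$)
$-46361 - t{\left(f{\left(G{\left(-1 \right)},11 \right)} \right)} = -46361 - \frac{1}{15} = - \frac{695416}{15}$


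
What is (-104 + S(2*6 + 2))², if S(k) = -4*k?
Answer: 25600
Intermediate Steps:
(-104 + S(2*6 + 2))² = (-104 - 4*(2*6 + 2))² = (-104 - 4*(12 + 2))² = (-104 - 4*14)² = (-104 - 56)² = (-160)² = 25600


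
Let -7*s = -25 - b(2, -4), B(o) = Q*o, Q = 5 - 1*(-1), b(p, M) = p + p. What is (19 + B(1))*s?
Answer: 725/7 ≈ 103.57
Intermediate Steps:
b(p, M) = 2*p
Q = 6 (Q = 5 + 1 = 6)
B(o) = 6*o
s = 29/7 (s = -(-25 - 2*2)/7 = -(-25 - 1*4)/7 = -(-25 - 4)/7 = -1/7*(-29) = 29/7 ≈ 4.1429)
(19 + B(1))*s = (19 + 6*1)*(29/7) = (19 + 6)*(29/7) = 25*(29/7) = 725/7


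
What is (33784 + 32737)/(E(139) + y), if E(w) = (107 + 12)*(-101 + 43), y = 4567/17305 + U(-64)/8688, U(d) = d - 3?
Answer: -10001155622640/1037648469019 ≈ -9.6383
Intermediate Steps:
U(d) = -3 + d
y = 38518661/150345840 (y = 4567/17305 + (-3 - 64)/8688 = 4567*(1/17305) - 67*1/8688 = 4567/17305 - 67/8688 = 38518661/150345840 ≈ 0.25620)
E(w) = -6902 (E(w) = 119*(-58) = -6902)
(33784 + 32737)/(E(139) + y) = (33784 + 32737)/(-6902 + 38518661/150345840) = 66521/(-1037648469019/150345840) = 66521*(-150345840/1037648469019) = -10001155622640/1037648469019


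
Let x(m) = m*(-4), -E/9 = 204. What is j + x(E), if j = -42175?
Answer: -34831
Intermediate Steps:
E = -1836 (E = -9*204 = -1836)
x(m) = -4*m
j + x(E) = -42175 - 4*(-1836) = -42175 + 7344 = -34831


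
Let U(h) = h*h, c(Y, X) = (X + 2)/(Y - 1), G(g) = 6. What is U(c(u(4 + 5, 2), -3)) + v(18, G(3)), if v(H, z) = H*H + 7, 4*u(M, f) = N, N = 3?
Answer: 347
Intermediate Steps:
u(M, f) = ¾ (u(M, f) = (¼)*3 = ¾)
c(Y, X) = (2 + X)/(-1 + Y)
v(H, z) = 7 + H² (v(H, z) = H² + 7 = 7 + H²)
U(h) = h²
U(c(u(4 + 5, 2), -3)) + v(18, G(3)) = ((2 - 3)/(-1 + ¾))² + (7 + 18²) = (-1/(-¼))² + (7 + 324) = (-4*(-1))² + 331 = 4² + 331 = 16 + 331 = 347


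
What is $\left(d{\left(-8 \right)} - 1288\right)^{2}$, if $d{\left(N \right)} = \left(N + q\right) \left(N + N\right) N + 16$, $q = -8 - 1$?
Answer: $11888704$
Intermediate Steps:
$q = -9$ ($q = -8 - 1 = -9$)
$d{\left(N \right)} = 16 + 2 N^{2} \left(-9 + N\right)$ ($d{\left(N \right)} = \left(N - 9\right) \left(N + N\right) N + 16 = \left(-9 + N\right) 2 N N + 16 = 2 N \left(-9 + N\right) N + 16 = 2 N^{2} \left(-9 + N\right) + 16 = 16 + 2 N^{2} \left(-9 + N\right)$)
$\left(d{\left(-8 \right)} - 1288\right)^{2} = \left(\left(16 - 18 \left(-8\right)^{2} + 2 \left(-8\right)^{3}\right) - 1288\right)^{2} = \left(\left(16 - 1152 + 2 \left(-512\right)\right) - 1288\right)^{2} = \left(\left(16 - 1152 - 1024\right) - 1288\right)^{2} = \left(-2160 - 1288\right)^{2} = \left(-3448\right)^{2} = 11888704$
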